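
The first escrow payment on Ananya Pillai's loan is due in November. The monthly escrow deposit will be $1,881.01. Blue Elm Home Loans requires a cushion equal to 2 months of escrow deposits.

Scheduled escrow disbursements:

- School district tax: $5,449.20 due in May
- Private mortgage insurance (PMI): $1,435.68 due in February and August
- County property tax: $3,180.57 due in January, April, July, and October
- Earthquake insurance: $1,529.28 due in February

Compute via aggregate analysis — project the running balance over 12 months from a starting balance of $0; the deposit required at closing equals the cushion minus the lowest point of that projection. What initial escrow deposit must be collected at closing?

$5,370.25

Cushion = 2 × $1,881.01 = $3,762.02
Trial balance (start $0, +$1,881.01 each month, − disbursements):
  Nov: +$1,881.01 → $1,881.01
  Dec: +$1,881.01 → $3,762.02
  Jan: +$1,881.01 − $3,180.57 → $2,462.46
  Feb: +$1,881.01 − $2,964.96 → $1,378.51
  Mar: +$1,881.01 → $3,259.52
  Apr: +$1,881.01 − $3,180.57 → $1,959.96
  May: +$1,881.01 − $5,449.20 → -$1,608.23
  Jun: +$1,881.01 → $272.78
  Jul: +$1,881.01 − $3,180.57 → -$1,026.78
  Aug: +$1,881.01 − $1,435.68 → -$581.45
  Sep: +$1,881.01 → $1,299.56
  Oct: +$1,881.01 − $3,180.57 → $0.00
Lowest trial balance = -$1,608.23 (May)
Initial deposit = cushion − low point = $3,762.02 − (-$1,608.23) = $5,370.25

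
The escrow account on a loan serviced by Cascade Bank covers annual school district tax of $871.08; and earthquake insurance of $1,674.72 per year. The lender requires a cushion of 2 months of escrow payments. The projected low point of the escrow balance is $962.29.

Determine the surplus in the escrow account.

School district tax — $871.08 annually
Earthquake insurance — $1,674.72 annually
Yearly total = $2,545.80
Base monthly escrow = $2,545.80 ÷ 12 = $212.15
Required reserve = 2 × $212.15 = $424.30
Excess over cushion: $962.29 − $424.30 = $537.99

$537.99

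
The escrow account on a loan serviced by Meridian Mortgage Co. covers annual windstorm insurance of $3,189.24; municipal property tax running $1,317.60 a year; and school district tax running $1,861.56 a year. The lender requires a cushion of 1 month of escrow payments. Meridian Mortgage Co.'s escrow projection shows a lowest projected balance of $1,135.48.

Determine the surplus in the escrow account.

Windstorm insurance: $3,189.24 annually
Municipal property tax: $1,317.60 annually
School district tax: $1,861.56 annually
Annual escrow total = $6,368.40
Monthly = $6,368.40 ÷ 12 = $530.70
Required cushion = 1 × $530.70 = $530.70
Excess over cushion: $1,135.48 − $530.70 = $604.78

$604.78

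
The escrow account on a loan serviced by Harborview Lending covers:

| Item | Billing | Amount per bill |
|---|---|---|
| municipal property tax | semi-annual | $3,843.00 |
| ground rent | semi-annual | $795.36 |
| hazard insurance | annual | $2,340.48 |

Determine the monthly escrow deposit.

Municipal property tax — $3,843.00 × 2 = $7,686.00 per year
Ground rent — $795.36 × 2 = $1,590.72 per year
Hazard insurance — $2,340.48 per year
Annual escrow total = $7,686.00 + $1,590.72 + $2,340.48 = $11,617.20
Monthly escrow = $11,617.20 / 12 = $968.10

$968.10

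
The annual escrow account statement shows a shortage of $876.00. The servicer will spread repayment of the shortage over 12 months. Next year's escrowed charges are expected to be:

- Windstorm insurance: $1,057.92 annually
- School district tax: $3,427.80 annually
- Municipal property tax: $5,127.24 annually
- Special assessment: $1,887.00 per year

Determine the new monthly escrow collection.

$1,031.33

Windstorm insurance — $1,057.92/yr
School district tax — $3,427.80/yr
Municipal property tax — $5,127.24/yr
Special assessment — $1,887.00/yr
Yearly total = $11,499.96
Base monthly escrow = $11,499.96 / 12 = $958.33
Shortage spread = $876.00 / 12 = $73.00/mo
New monthly escrow = $958.33 + $73.00 = $1,031.33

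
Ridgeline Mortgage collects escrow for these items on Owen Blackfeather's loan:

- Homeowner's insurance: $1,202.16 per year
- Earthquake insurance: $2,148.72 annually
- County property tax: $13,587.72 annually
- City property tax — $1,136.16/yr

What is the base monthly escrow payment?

Homeowner's insurance: $1,202.16 annually
Earthquake insurance: $2,148.72 annually
County property tax: $13,587.72 annually
City property tax: $1,136.16 annually
Yearly total = $1,202.16 + $2,148.72 + $13,587.72 + $1,136.16 = $18,074.76
Monthly = $18,074.76 ÷ 12 = $1,506.23

$1,506.23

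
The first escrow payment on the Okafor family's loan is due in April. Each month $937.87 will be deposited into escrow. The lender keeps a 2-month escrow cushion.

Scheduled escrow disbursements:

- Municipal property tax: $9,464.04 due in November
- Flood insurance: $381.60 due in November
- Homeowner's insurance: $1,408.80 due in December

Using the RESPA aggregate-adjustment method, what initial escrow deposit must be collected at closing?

Cushion = 2 × $937.87 = $1,875.74
Trial balance (start $0, +$937.87 each month, − disbursements):
  Apr: +$937.87 → $937.87
  May: +$937.87 → $1,875.74
  Jun: +$937.87 → $2,813.61
  Jul: +$937.87 → $3,751.48
  Aug: +$937.87 → $4,689.35
  Sep: +$937.87 → $5,627.22
  Oct: +$937.87 → $6,565.09
  Nov: +$937.87 − $9,845.64 → -$2,342.68
  Dec: +$937.87 − $1,408.80 → -$2,813.61
  Jan: +$937.87 → -$1,875.74
  Feb: +$937.87 → -$937.87
  Mar: +$937.87 → $0.00
Lowest trial balance = -$2,813.61 (Dec)
Initial deposit = cushion − low point = $1,875.74 − (-$2,813.61) = $4,689.35

$4,689.35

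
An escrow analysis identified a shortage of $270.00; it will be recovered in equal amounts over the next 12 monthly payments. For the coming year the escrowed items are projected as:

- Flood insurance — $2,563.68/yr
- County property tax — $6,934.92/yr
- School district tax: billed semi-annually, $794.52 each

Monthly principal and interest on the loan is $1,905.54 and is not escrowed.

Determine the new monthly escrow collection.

$946.47

Flood insurance = $2,563.68 per year
County property tax = $6,934.92 per year
School district tax = $794.52 × 2 = $1,589.04 per year
Yearly total = $2,563.68 + $6,934.92 + $1,589.04 = $11,087.64
Monthly = $11,087.64 ÷ 12 = $923.97
Shortage spread = $270.00 / 12 = $22.50/mo
Adjusted monthly = $923.97 + $22.50 = $946.47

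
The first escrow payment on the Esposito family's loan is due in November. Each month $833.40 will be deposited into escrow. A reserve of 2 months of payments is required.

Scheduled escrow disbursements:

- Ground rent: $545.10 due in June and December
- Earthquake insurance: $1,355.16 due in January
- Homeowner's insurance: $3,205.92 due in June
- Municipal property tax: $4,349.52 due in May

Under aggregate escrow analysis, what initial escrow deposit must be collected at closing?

$5,000.40

Cushion = 2 × $833.40 = $1,666.80
Trial balance (start $0, +$833.40 each month, − disbursements):
  Nov: +$833.40 → $833.40
  Dec: +$833.40 − $545.10 → $1,121.70
  Jan: +$833.40 − $1,355.16 → $599.94
  Feb: +$833.40 → $1,433.34
  Mar: +$833.40 → $2,266.74
  Apr: +$833.40 → $3,100.14
  May: +$833.40 − $4,349.52 → -$415.98
  Jun: +$833.40 − $3,751.02 → -$3,333.60
  Jul: +$833.40 → -$2,500.20
  Aug: +$833.40 → -$1,666.80
  Sep: +$833.40 → -$833.40
  Oct: +$833.40 → $0.00
Lowest trial balance = -$3,333.60 (Jun)
Initial deposit = cushion − low point = $1,666.80 − (-$3,333.60) = $5,000.40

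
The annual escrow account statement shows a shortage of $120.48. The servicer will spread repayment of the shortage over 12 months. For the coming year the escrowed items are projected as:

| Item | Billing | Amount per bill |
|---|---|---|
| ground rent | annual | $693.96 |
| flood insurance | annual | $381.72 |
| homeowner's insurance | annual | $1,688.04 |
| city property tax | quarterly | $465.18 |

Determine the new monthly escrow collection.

$395.41

Ground rent: $693.96/yr
Flood insurance: $381.72/yr
Homeowner's insurance: $1,688.04/yr
City property tax: $465.18 × 4 = $1,860.72/yr
Annual escrow total = $693.96 + $381.72 + $1,688.04 + $1,860.72 = $4,624.44
Base monthly escrow = $4,624.44 ÷ 12 = $385.37
Monthly shortage recovery: $120.48 / 12 = $10.04
New monthly escrow = $385.37 + $10.04 = $395.41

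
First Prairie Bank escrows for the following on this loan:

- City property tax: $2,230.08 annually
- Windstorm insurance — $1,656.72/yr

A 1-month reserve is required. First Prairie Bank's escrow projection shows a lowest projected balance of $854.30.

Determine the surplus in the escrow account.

$530.40

City property tax: $2,230.08 annually
Windstorm insurance: $1,656.72 annually
Total per year = $3,886.80
Monthly escrow = $3,886.80 / 12 = $323.90
Required reserve = 1 × $323.90 = $323.90
Excess over cushion: $854.30 − $323.90 = $530.40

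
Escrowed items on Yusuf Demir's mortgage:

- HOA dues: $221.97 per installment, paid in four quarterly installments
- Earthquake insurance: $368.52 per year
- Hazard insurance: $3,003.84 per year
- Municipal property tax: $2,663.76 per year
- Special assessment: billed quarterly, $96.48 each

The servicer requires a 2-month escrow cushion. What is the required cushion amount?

HOA dues = $221.97 × 4 = $887.88
Earthquake insurance = $368.52
Hazard insurance = $3,003.84
Municipal property tax = $2,663.76
Special assessment = $96.48 × 4 = $385.92
Total annual escrow = $887.88 + $368.52 + $3,003.84 + $2,663.76 + $385.92 = $7,309.92
Monthly = $7,309.92 / 12 = $609.16
Cushion = 2 × $609.16 = $1,218.32

$1,218.32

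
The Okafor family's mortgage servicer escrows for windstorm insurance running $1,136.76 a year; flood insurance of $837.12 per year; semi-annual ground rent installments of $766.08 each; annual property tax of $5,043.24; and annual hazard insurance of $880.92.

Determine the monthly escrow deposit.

Windstorm insurance = $1,136.76
Flood insurance = $837.12
Ground rent = $766.08 × 2 = $1,532.16
Property tax = $5,043.24
Hazard insurance = $880.92
Total annual escrow = $9,430.20
Base monthly escrow = $9,430.20 ÷ 12 = $785.85

$785.85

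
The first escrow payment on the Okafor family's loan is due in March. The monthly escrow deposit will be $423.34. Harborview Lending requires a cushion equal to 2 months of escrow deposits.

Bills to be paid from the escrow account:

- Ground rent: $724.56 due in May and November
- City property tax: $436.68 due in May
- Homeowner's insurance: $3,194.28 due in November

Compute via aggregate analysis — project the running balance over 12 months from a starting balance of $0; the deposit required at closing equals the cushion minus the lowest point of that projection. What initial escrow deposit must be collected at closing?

$2,116.70

Cushion = 2 × $423.34 = $846.68
Trial balance (start $0, +$423.34 each month, − disbursements):
  Mar: +$423.34 → $423.34
  Apr: +$423.34 → $846.68
  May: +$423.34 − $1,161.24 → $108.78
  Jun: +$423.34 → $532.12
  Jul: +$423.34 → $955.46
  Aug: +$423.34 → $1,378.80
  Sep: +$423.34 → $1,802.14
  Oct: +$423.34 → $2,225.48
  Nov: +$423.34 − $3,918.84 → -$1,270.02
  Dec: +$423.34 → -$846.68
  Jan: +$423.34 → -$423.34
  Feb: +$423.34 → $0.00
Lowest trial balance = -$1,270.02 (Nov)
Initial deposit = cushion − low point = $846.68 − (-$1,270.02) = $2,116.70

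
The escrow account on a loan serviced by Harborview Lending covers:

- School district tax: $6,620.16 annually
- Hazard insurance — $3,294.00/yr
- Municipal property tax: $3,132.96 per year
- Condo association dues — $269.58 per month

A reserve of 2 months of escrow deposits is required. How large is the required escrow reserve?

$2,713.68

School district tax = $6,620.16 annually
Hazard insurance = $3,294.00 annually
Municipal property tax = $3,132.96 annually
Condo association dues = $269.58 × 12 = $3,234.96 annually
Combined annual = $6,620.16 + $3,294.00 + $3,132.96 + $3,234.96 = $16,282.08
Monthly escrow = $16,282.08 ÷ 12 = $1,356.84
Cushion = 2 × $1,356.84 = $2,713.68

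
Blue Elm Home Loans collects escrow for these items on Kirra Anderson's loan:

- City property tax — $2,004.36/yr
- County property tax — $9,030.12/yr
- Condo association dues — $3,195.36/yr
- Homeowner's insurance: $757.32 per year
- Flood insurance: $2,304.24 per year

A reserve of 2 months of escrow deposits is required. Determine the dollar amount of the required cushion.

$2,881.90

City property tax = $2,004.36
County property tax = $9,030.12
Condo association dues = $3,195.36
Homeowner's insurance = $757.32
Flood insurance = $2,304.24
Yearly total = $17,291.40
Base monthly escrow = $17,291.40 ÷ 12 = $1,440.95
Cushion = 2 × $1,440.95 = $2,881.90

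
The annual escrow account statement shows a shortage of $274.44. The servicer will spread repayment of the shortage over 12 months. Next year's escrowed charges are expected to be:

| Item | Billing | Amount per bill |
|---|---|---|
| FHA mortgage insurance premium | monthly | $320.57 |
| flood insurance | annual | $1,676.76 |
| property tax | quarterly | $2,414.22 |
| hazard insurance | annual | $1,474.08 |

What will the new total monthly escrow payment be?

$1,410.75

FHA mortgage insurance premium: $320.57 × 12 = $3,846.84/yr
Flood insurance: $1,676.76/yr
Property tax: $2,414.22 × 4 = $9,656.88/yr
Hazard insurance: $1,474.08/yr
Annual escrow total = $16,654.56
Per month = $16,654.56 / 12 = $1,387.88
Monthly shortage recovery: $274.44 ÷ 12 = $22.87
New monthly escrow = $1,387.88 + $22.87 = $1,410.75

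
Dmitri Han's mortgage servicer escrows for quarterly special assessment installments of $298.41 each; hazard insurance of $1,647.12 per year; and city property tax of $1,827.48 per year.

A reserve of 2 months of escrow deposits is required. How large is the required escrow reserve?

Special assessment — $298.41 × 4 = $1,193.64
Hazard insurance — $1,647.12
City property tax — $1,827.48
Annual escrow total = $1,193.64 + $1,647.12 + $1,827.48 = $4,668.24
Monthly escrow = $4,668.24 / 12 = $389.02
Cushion = 2 × $389.02 = $778.04

$778.04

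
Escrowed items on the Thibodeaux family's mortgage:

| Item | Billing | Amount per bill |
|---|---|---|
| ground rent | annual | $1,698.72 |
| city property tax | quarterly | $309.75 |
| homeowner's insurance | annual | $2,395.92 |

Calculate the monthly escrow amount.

$444.47

Ground rent — $1,698.72 per year
City property tax — $309.75 × 4 = $1,239.00 per year
Homeowner's insurance — $2,395.92 per year
Annual escrow total = $1,698.72 + $1,239.00 + $2,395.92 = $5,333.64
Per month = $5,333.64 ÷ 12 = $444.47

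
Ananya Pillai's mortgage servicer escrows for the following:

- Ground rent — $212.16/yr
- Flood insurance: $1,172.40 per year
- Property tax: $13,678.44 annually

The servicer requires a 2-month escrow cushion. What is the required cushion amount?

Ground rent = $212.16 annually
Flood insurance = $1,172.40 annually
Property tax = $13,678.44 annually
Yearly total = $15,063.00
Per month = $15,063.00 ÷ 12 = $1,255.25
Reserve = 2 × $1,255.25 = $2,510.50

$2,510.50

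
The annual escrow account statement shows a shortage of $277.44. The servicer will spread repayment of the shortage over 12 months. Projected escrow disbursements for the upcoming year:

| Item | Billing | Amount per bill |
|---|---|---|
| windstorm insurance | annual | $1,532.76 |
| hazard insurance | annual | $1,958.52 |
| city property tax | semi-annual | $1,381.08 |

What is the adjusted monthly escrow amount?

Windstorm insurance = $1,532.76 per year
Hazard insurance = $1,958.52 per year
City property tax = $1,381.08 × 2 = $2,762.16 per year
Total annual escrow = $1,532.76 + $1,958.52 + $2,762.16 = $6,253.44
Monthly escrow = $6,253.44 / 12 = $521.12
Shortage spread = $277.44 ÷ 12 = $23.12/mo
Adjusted monthly = $521.12 + $23.12 = $544.24

$544.24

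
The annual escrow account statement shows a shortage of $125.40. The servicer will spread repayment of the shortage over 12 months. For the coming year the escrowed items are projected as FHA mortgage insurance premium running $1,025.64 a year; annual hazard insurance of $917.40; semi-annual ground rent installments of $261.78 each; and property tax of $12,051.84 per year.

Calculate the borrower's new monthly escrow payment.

FHA mortgage insurance premium: $1,025.64/yr
Hazard insurance: $917.40/yr
Ground rent: $261.78 × 2 = $523.56/yr
Property tax: $12,051.84/yr
Yearly total = $14,518.44
Per month = $14,518.44 ÷ 12 = $1,209.87
Monthly shortage recovery: $125.40 ÷ 12 = $10.45
Adjusted monthly = $1,209.87 + $10.45 = $1,220.32

$1,220.32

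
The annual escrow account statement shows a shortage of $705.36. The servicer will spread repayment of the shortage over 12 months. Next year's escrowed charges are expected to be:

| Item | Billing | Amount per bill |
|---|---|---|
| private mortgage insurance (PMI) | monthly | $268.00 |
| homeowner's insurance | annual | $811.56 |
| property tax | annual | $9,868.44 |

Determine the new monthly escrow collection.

$1,216.78

Private mortgage insurance (PMI) = $268.00 × 12 = $3,216.00 per year
Homeowner's insurance = $811.56 per year
Property tax = $9,868.44 per year
Combined annual = $3,216.00 + $811.56 + $9,868.44 = $13,896.00
Monthly = $13,896.00 / 12 = $1,158.00
Shortage per month = $705.36 / 12 = $58.78
New monthly escrow = $1,158.00 + $58.78 = $1,216.78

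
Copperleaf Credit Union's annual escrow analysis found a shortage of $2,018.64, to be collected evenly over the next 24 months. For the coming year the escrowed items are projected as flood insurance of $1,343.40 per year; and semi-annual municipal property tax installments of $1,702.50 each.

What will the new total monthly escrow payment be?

Flood insurance: $1,343.40 annually
Municipal property tax: $1,702.50 × 2 = $3,405.00 annually
Combined annual = $4,748.40
Monthly = $4,748.40 / 12 = $395.70
Shortage per month = $2,018.64 ÷ 24 = $84.11
Adjusted monthly = $395.70 + $84.11 = $479.81

$479.81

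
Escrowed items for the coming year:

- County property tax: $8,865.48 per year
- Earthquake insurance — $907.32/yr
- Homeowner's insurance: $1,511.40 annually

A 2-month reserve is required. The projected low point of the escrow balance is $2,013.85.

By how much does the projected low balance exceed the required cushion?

County property tax — $8,865.48/yr
Earthquake insurance — $907.32/yr
Homeowner's insurance — $1,511.40/yr
Combined annual = $8,865.48 + $907.32 + $1,511.40 = $11,284.20
Per month = $11,284.20 / 12 = $940.35
Required reserve = 2 × $940.35 = $1,880.70
Surplus = $2,013.85 − $1,880.70 = $133.15

$133.15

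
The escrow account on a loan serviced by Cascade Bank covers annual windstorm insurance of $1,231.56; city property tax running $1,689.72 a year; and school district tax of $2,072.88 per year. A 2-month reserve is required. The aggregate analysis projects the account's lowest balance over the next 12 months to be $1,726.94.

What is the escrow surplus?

$894.58

Windstorm insurance: $1,231.56 annually
City property tax: $1,689.72 annually
School district tax: $2,072.88 annually
Yearly total = $4,994.16
Base monthly escrow = $4,994.16 ÷ 12 = $416.18
Cushion = 2 × $416.18 = $832.36
Excess over cushion: $1,726.94 − $832.36 = $894.58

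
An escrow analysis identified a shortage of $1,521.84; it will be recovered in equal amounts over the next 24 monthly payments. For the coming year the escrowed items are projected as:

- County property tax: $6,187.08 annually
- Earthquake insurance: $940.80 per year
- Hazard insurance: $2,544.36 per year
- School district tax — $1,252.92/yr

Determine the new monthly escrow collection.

$973.84

County property tax = $6,187.08
Earthquake insurance = $940.80
Hazard insurance = $2,544.36
School district tax = $1,252.92
Total per year = $6,187.08 + $940.80 + $2,544.36 + $1,252.92 = $10,925.16
Base monthly escrow = $10,925.16 ÷ 12 = $910.43
Shortage per month = $1,521.84 / 24 = $63.41
New monthly escrow = $910.43 + $63.41 = $973.84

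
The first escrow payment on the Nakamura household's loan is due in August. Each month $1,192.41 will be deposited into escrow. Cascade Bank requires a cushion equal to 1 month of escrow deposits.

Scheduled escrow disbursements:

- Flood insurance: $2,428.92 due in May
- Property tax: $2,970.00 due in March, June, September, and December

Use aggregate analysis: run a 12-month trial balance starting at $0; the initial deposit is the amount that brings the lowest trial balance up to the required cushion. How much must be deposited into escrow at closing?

$2,384.82

Cushion = 1 × $1,192.41 = $1,192.41
Trial balance (start $0, +$1,192.41 each month, − disbursements):
  Aug: +$1,192.41 → $1,192.41
  Sep: +$1,192.41 − $2,970.00 → -$585.18
  Oct: +$1,192.41 → $607.23
  Nov: +$1,192.41 → $1,799.64
  Dec: +$1,192.41 − $2,970.00 → $22.05
  Jan: +$1,192.41 → $1,214.46
  Feb: +$1,192.41 → $2,406.87
  Mar: +$1,192.41 − $2,970.00 → $629.28
  Apr: +$1,192.41 → $1,821.69
  May: +$1,192.41 − $2,428.92 → $585.18
  Jun: +$1,192.41 − $2,970.00 → -$1,192.41
  Jul: +$1,192.41 → $0.00
Lowest trial balance = -$1,192.41 (Jun)
Initial deposit = cushion − low point = $1,192.41 − (-$1,192.41) = $2,384.82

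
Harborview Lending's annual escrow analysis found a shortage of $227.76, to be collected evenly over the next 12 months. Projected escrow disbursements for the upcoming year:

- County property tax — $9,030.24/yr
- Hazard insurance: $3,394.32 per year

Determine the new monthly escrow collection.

$1,054.36

County property tax — $9,030.24
Hazard insurance — $3,394.32
Annual escrow total = $12,424.56
Base monthly escrow = $12,424.56 / 12 = $1,035.38
Shortage spread = $227.76 / 12 = $18.98/mo
Adjusted monthly = $1,035.38 + $18.98 = $1,054.36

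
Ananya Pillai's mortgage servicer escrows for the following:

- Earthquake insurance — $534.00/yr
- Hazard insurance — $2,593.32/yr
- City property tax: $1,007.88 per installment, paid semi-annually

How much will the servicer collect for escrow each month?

Earthquake insurance — $534.00
Hazard insurance — $2,593.32
City property tax — $1,007.88 × 2 = $2,015.76
Total annual escrow = $5,143.08
Base monthly escrow = $5,143.08 ÷ 12 = $428.59

$428.59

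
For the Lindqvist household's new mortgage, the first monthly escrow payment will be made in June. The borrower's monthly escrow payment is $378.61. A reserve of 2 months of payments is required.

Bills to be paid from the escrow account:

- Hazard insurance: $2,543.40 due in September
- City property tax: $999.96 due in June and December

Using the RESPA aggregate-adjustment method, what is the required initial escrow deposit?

$2,786.14

Cushion = 2 × $378.61 = $757.22
Trial balance (start $0, +$378.61 each month, − disbursements):
  Jun: +$378.61 − $999.96 → -$621.35
  Jul: +$378.61 → -$242.74
  Aug: +$378.61 → $135.87
  Sep: +$378.61 − $2,543.40 → -$2,028.92
  Oct: +$378.61 → -$1,650.31
  Nov: +$378.61 → -$1,271.70
  Dec: +$378.61 − $999.96 → -$1,893.05
  Jan: +$378.61 → -$1,514.44
  Feb: +$378.61 → -$1,135.83
  Mar: +$378.61 → -$757.22
  Apr: +$378.61 → -$378.61
  May: +$378.61 → $0.00
Lowest trial balance = -$2,028.92 (Sep)
Initial deposit = cushion − low point = $757.22 − (-$2,028.92) = $2,786.14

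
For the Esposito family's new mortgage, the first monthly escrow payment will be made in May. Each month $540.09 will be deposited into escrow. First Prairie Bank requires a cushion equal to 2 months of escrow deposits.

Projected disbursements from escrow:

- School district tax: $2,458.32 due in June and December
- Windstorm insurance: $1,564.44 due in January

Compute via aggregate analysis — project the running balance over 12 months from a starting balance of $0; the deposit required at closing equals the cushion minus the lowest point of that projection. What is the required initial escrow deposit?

Cushion = 2 × $540.09 = $1,080.18
Trial balance (start $0, +$540.09 each month, − disbursements):
  May: +$540.09 → $540.09
  Jun: +$540.09 − $2,458.32 → -$1,378.14
  Jul: +$540.09 → -$838.05
  Aug: +$540.09 → -$297.96
  Sep: +$540.09 → $242.13
  Oct: +$540.09 → $782.22
  Nov: +$540.09 → $1,322.31
  Dec: +$540.09 − $2,458.32 → -$595.92
  Jan: +$540.09 − $1,564.44 → -$1,620.27
  Feb: +$540.09 → -$1,080.18
  Mar: +$540.09 → -$540.09
  Apr: +$540.09 → $0.00
Lowest trial balance = -$1,620.27 (Jan)
Initial deposit = cushion − low point = $1,080.18 − (-$1,620.27) = $2,700.45

$2,700.45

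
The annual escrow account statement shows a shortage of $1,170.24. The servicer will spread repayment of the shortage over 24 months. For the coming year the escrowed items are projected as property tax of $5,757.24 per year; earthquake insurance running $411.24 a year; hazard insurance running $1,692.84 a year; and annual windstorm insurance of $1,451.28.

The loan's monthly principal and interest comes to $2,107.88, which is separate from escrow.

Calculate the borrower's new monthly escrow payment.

Property tax: $5,757.24 per year
Earthquake insurance: $411.24 per year
Hazard insurance: $1,692.84 per year
Windstorm insurance: $1,451.28 per year
Yearly total = $5,757.24 + $411.24 + $1,692.84 + $1,451.28 = $9,312.60
Per month = $9,312.60 / 12 = $776.05
Shortage spread = $1,170.24 ÷ 24 = $48.76/mo
Adjusted monthly = $776.05 + $48.76 = $824.81

$824.81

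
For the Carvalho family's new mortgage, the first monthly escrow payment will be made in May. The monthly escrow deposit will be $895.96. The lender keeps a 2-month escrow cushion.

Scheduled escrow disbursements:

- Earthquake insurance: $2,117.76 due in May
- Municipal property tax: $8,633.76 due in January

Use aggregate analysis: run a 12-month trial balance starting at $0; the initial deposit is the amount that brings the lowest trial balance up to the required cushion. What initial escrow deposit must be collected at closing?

$4,479.80

Cushion = 2 × $895.96 = $1,791.92
Trial balance (start $0, +$895.96 each month, − disbursements):
  May: +$895.96 − $2,117.76 → -$1,221.80
  Jun: +$895.96 → -$325.84
  Jul: +$895.96 → $570.12
  Aug: +$895.96 → $1,466.08
  Sep: +$895.96 → $2,362.04
  Oct: +$895.96 → $3,258.00
  Nov: +$895.96 → $4,153.96
  Dec: +$895.96 → $5,049.92
  Jan: +$895.96 − $8,633.76 → -$2,687.88
  Feb: +$895.96 → -$1,791.92
  Mar: +$895.96 → -$895.96
  Apr: +$895.96 → $0.00
Lowest trial balance = -$2,687.88 (Jan)
Initial deposit = cushion − low point = $1,791.92 − (-$2,687.88) = $4,479.80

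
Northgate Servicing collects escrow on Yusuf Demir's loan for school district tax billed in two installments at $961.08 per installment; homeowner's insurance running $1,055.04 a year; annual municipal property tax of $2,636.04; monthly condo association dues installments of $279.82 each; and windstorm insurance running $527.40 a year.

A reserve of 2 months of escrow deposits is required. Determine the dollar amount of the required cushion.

School district tax = $961.08 × 2 = $1,922.16 per year
Homeowner's insurance = $1,055.04 per year
Municipal property tax = $2,636.04 per year
Condo association dues = $279.82 × 12 = $3,357.84 per year
Windstorm insurance = $527.40 per year
Total per year = $1,922.16 + $1,055.04 + $2,636.04 + $3,357.84 + $527.40 = $9,498.48
Per month = $9,498.48 / 12 = $791.54
Cushion = 2 × $791.54 = $1,583.08

$1,583.08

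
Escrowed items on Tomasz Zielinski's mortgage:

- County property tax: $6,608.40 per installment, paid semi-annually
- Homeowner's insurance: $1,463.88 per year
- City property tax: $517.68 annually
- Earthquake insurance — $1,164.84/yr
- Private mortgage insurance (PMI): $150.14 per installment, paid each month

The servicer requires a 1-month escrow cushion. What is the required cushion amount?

County property tax — $6,608.40 × 2 = $13,216.80 annually
Homeowner's insurance — $1,463.88 annually
City property tax — $517.68 annually
Earthquake insurance — $1,164.84 annually
Private mortgage insurance (PMI) — $150.14 × 12 = $1,801.68 annually
Annual escrow total = $13,216.80 + $1,463.88 + $517.68 + $1,164.84 + $1,801.68 = $18,164.88
Per month = $18,164.88 / 12 = $1,513.74
Required cushion = 1 × $1,513.74 = $1,513.74

$1,513.74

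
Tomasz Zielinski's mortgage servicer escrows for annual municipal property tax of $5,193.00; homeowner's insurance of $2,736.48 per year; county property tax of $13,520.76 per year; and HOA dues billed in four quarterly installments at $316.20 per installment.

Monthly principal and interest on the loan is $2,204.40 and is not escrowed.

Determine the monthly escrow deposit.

$1,892.92

Municipal property tax — $5,193.00/yr
Homeowner's insurance — $2,736.48/yr
County property tax — $13,520.76/yr
HOA dues — $316.20 × 4 = $1,264.80/yr
Annual escrow total = $5,193.00 + $2,736.48 + $13,520.76 + $1,264.80 = $22,715.04
Monthly escrow = $22,715.04 ÷ 12 = $1,892.92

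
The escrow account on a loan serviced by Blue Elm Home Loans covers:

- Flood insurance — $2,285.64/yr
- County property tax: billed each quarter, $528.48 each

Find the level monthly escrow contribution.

Flood insurance = $2,285.64/yr
County property tax = $528.48 × 4 = $2,113.92/yr
Total per year = $2,285.64 + $2,113.92 = $4,399.56
Monthly escrow = $4,399.56 / 12 = $366.63

$366.63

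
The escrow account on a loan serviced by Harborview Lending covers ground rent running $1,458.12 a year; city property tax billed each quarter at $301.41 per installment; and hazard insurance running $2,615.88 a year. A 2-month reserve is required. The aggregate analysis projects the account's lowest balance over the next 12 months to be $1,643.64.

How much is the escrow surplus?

$763.70

Ground rent: $1,458.12
City property tax: $301.41 × 4 = $1,205.64
Hazard insurance: $2,615.88
Total annual escrow = $5,279.64
Per month = $5,279.64 ÷ 12 = $439.97
Required cushion = 2 × $439.97 = $879.94
Surplus = $1,643.64 − $879.94 = $763.70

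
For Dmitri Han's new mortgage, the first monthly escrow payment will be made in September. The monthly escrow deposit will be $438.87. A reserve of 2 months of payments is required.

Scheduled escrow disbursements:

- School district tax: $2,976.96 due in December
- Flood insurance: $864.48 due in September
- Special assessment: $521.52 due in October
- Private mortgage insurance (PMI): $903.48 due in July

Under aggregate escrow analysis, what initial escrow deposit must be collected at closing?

Cushion = 2 × $438.87 = $877.74
Trial balance (start $0, +$438.87 each month, − disbursements):
  Sep: +$438.87 − $864.48 → -$425.61
  Oct: +$438.87 − $521.52 → -$508.26
  Nov: +$438.87 → -$69.39
  Dec: +$438.87 − $2,976.96 → -$2,607.48
  Jan: +$438.87 → -$2,168.61
  Feb: +$438.87 → -$1,729.74
  Mar: +$438.87 → -$1,290.87
  Apr: +$438.87 → -$852.00
  May: +$438.87 → -$413.13
  Jun: +$438.87 → $25.74
  Jul: +$438.87 − $903.48 → -$438.87
  Aug: +$438.87 → $0.00
Lowest trial balance = -$2,607.48 (Dec)
Initial deposit = cushion − low point = $877.74 − (-$2,607.48) = $3,485.22

$3,485.22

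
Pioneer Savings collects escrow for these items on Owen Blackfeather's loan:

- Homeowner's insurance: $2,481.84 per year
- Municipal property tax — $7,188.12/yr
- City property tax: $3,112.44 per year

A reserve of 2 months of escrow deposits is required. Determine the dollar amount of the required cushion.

Homeowner's insurance: $2,481.84 per year
Municipal property tax: $7,188.12 per year
City property tax: $3,112.44 per year
Combined annual = $2,481.84 + $7,188.12 + $3,112.44 = $12,782.40
Monthly = $12,782.40 ÷ 12 = $1,065.20
Cushion = 2 × $1,065.20 = $2,130.40

$2,130.40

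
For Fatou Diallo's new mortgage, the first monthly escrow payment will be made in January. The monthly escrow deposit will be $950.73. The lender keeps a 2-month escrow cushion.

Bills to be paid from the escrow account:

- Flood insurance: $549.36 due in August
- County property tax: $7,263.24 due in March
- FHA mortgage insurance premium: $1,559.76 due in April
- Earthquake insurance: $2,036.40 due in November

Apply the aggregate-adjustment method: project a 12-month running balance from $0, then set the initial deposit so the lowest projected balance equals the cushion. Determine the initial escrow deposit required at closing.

Cushion = 2 × $950.73 = $1,901.46
Trial balance (start $0, +$950.73 each month, − disbursements):
  Jan: +$950.73 → $950.73
  Feb: +$950.73 → $1,901.46
  Mar: +$950.73 − $7,263.24 → -$4,411.05
  Apr: +$950.73 − $1,559.76 → -$5,020.08
  May: +$950.73 → -$4,069.35
  Jun: +$950.73 → -$3,118.62
  Jul: +$950.73 → -$2,167.89
  Aug: +$950.73 − $549.36 → -$1,766.52
  Sep: +$950.73 → -$815.79
  Oct: +$950.73 → $134.94
  Nov: +$950.73 − $2,036.40 → -$950.73
  Dec: +$950.73 → $0.00
Lowest trial balance = -$5,020.08 (Apr)
Initial deposit = cushion − low point = $1,901.46 − (-$5,020.08) = $6,921.54

$6,921.54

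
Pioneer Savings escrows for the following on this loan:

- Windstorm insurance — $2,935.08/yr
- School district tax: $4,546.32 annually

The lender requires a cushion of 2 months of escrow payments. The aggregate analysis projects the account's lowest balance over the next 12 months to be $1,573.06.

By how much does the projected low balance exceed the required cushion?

$326.16

Windstorm insurance = $2,935.08/yr
School district tax = $4,546.32/yr
Combined annual = $2,935.08 + $4,546.32 = $7,481.40
Monthly = $7,481.40 / 12 = $623.45
Required reserve = 2 × $623.45 = $1,246.90
Excess over cushion: $1,573.06 − $1,246.90 = $326.16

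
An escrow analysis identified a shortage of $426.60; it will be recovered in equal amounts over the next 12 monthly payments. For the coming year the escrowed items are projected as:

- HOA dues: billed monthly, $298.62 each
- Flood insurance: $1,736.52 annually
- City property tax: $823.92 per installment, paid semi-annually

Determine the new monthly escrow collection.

$616.20

HOA dues = $298.62 × 12 = $3,583.44 per year
Flood insurance = $1,736.52 per year
City property tax = $823.92 × 2 = $1,647.84 per year
Annual escrow total = $3,583.44 + $1,736.52 + $1,647.84 = $6,967.80
Monthly escrow = $6,967.80 / 12 = $580.65
Shortage per month = $426.60 / 12 = $35.55
Adjusted monthly = $580.65 + $35.55 = $616.20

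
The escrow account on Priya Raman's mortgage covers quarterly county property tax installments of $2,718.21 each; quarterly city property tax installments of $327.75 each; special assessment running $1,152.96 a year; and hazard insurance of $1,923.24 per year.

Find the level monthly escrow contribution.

County property tax: $2,718.21 × 4 = $10,872.84 annually
City property tax: $327.75 × 4 = $1,311.00 annually
Special assessment: $1,152.96 annually
Hazard insurance: $1,923.24 annually
Annual escrow total = $10,872.84 + $1,311.00 + $1,152.96 + $1,923.24 = $15,260.04
Per month = $15,260.04 ÷ 12 = $1,271.67

$1,271.67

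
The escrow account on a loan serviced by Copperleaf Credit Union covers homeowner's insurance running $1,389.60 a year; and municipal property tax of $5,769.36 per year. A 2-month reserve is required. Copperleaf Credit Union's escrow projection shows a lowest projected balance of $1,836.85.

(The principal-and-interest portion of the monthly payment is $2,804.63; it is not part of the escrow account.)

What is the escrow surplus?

$643.69

Homeowner's insurance: $1,389.60
Municipal property tax: $5,769.36
Annual escrow total = $7,158.96
Monthly escrow = $7,158.96 ÷ 12 = $596.58
Required cushion = 2 × $596.58 = $1,193.16
Surplus = $1,836.85 − $1,193.16 = $643.69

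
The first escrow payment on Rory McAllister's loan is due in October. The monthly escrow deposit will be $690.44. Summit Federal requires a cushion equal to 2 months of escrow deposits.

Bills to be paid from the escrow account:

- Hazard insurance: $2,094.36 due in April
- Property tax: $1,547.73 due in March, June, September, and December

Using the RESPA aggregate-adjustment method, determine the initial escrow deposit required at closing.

Cushion = 2 × $690.44 = $1,380.88
Trial balance (start $0, +$690.44 each month, − disbursements):
  Oct: +$690.44 → $690.44
  Nov: +$690.44 → $1,380.88
  Dec: +$690.44 − $1,547.73 → $523.59
  Jan: +$690.44 → $1,214.03
  Feb: +$690.44 → $1,904.47
  Mar: +$690.44 − $1,547.73 → $1,047.18
  Apr: +$690.44 − $2,094.36 → -$356.74
  May: +$690.44 → $333.70
  Jun: +$690.44 − $1,547.73 → -$523.59
  Jul: +$690.44 → $166.85
  Aug: +$690.44 → $857.29
  Sep: +$690.44 − $1,547.73 → $0.00
Lowest trial balance = -$523.59 (Jun)
Initial deposit = cushion − low point = $1,380.88 − (-$523.59) = $1,904.47

$1,904.47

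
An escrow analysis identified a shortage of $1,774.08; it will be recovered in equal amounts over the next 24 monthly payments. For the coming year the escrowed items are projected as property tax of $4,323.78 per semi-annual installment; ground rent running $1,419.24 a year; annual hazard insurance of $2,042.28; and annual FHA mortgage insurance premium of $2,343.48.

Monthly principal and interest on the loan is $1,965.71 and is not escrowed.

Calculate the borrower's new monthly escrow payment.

$1,278.30

Property tax = $4,323.78 × 2 = $8,647.56/yr
Ground rent = $1,419.24/yr
Hazard insurance = $2,042.28/yr
FHA mortgage insurance premium = $2,343.48/yr
Yearly total = $8,647.56 + $1,419.24 + $2,042.28 + $2,343.48 = $14,452.56
Per month = $14,452.56 / 12 = $1,204.38
Shortage spread = $1,774.08 ÷ 24 = $73.92/mo
Adjusted monthly = $1,204.38 + $73.92 = $1,278.30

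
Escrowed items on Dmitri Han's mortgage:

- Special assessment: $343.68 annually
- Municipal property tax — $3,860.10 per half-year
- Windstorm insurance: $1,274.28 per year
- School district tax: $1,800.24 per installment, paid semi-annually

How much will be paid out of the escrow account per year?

$12,938.64

Special assessment: $343.68/yr
Municipal property tax: $3,860.10 × 2 = $7,720.20/yr
Windstorm insurance: $1,274.28/yr
School district tax: $1,800.24 × 2 = $3,600.48/yr
Total per year = $343.68 + $7,720.20 + $1,274.28 + $3,600.48 = $12,938.64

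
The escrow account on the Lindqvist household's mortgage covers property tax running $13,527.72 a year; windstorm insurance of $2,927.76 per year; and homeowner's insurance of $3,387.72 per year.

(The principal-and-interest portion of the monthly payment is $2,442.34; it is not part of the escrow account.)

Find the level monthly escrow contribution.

Property tax = $13,527.72 annually
Windstorm insurance = $2,927.76 annually
Homeowner's insurance = $3,387.72 annually
Total per year = $13,527.72 + $2,927.76 + $3,387.72 = $19,843.20
Monthly escrow = $19,843.20 / 12 = $1,653.60

$1,653.60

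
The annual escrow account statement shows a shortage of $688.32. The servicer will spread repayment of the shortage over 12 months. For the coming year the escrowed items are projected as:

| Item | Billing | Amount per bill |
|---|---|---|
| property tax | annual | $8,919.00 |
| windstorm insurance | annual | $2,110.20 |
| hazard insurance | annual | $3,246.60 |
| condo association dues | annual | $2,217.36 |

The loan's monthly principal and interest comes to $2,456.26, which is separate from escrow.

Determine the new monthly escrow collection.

Property tax — $8,919.00/yr
Windstorm insurance — $2,110.20/yr
Hazard insurance — $3,246.60/yr
Condo association dues — $2,217.36/yr
Total per year = $16,493.16
Monthly = $16,493.16 / 12 = $1,374.43
Shortage per month = $688.32 ÷ 12 = $57.36
Adjusted monthly = $1,374.43 + $57.36 = $1,431.79

$1,431.79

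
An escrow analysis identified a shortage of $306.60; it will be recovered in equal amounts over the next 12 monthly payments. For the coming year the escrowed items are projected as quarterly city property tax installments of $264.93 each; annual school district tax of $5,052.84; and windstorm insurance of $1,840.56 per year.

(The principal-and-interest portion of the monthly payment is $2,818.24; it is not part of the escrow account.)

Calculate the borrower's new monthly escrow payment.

$688.31

City property tax = $264.93 × 4 = $1,059.72 annually
School district tax = $5,052.84 annually
Windstorm insurance = $1,840.56 annually
Combined annual = $7,953.12
Monthly = $7,953.12 / 12 = $662.76
Shortage per month = $306.60 / 12 = $25.55
New monthly escrow = $662.76 + $25.55 = $688.31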